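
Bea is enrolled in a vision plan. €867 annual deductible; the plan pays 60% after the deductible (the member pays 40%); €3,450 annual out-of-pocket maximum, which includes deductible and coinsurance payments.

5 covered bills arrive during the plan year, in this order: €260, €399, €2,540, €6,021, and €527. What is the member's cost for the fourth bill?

#1 (€260): all of it applies to the deductible. Member pays €260; OOP now €260.
#2 (€399): entire amount goes to the deductible. Member pays €399; OOP now €659.
#3 (€2,540): deductible takes €208, €2,332 remains; 40% of €2,332 = €932.80. Cost to member: €1,140.80. OOP to date €1,799.80.
#4 (€6,021): 40% coinsurance on €6,021 = €2,408.40. Adding that to €1,799.80 gives €4,208.20, past the €3,450 cap; member pays only €3,450 − €1,799.80 = €1,650.20.

€1,650.20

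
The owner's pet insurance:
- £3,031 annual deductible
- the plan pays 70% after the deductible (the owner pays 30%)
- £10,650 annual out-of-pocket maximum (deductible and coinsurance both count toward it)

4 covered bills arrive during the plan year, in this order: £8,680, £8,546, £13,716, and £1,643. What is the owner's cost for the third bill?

#1 (£8,680): £3,031 finishes the deductible; £5,649 goes to coinsurance; owner's 30% is £1,694.70. Owner owes £4,725.70 (running OOP £4,725.70).
#2 (£8,546): deductible met; 30% of £8,546 = £2,563.80. Owner pays £2,563.80; OOP now £7,289.50.
#3 (£13,716): 30% coinsurance on £13,716 = £4,114.80. Adding that to £7,289.50 gives £11,404.30, past the £10,650 cap; owner pays only £10,650 − £7,289.50 = £3,360.50.

£3,360.50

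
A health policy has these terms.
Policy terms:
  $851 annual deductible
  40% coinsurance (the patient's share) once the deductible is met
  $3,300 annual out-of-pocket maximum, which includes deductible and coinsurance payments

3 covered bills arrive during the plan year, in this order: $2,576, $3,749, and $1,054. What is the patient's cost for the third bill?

Claim 1 ($2,576): $851 finishes the deductible; $1,725 goes to coinsurance; coinsurance $1,725 × 40% = $690. Cost to patient: $1,541. OOP to date $1,541.
Claim 2 ($3,749): deductible met; 40% of $3,749 = $1,499.60. Patient owes $1,499.60 (running OOP $3,040.60).
Claim 3 ($1,054): deductible met; 40% of $1,054 = $421.60. Adding that to $3,040.60 gives $3,462.20, past the $3,300 cap; patient pays only $3,300 − $3,040.60 = $259.40.

$259.40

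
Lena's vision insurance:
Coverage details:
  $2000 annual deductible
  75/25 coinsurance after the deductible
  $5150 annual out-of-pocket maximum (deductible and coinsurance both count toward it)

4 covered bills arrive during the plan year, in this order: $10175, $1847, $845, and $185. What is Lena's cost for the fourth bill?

Bill 1, $10175: $2000 to deductible, leaving $8175; member's 25% is $2043.75. Member pays $4043.75; OOP now $4043.75.
Bill 2, $1847: deductible met; 25% of $1847 = $461.75. Member owes $461.75 (running OOP $4505.50).
Bill 3, $845: deductible already satisfied, so member's share is 25% × $845 = $211.25. Member pays $211.25; OOP now $4716.75.
Bill 4, $185: deductible already satisfied, so member's share is 25% × $185 = $46.25. Cost to member: $46.25. OOP to date $4763.

$46.25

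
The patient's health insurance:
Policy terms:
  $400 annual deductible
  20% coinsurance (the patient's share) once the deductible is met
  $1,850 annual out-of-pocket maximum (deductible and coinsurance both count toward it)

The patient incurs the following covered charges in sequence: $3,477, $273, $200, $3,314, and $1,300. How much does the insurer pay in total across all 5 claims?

$6,714

Bill 1, $3,477: $400 to deductible, leaving $3,077; patient's 20% is $615.40. Cost to patient: $1,015.40. OOP to date $1,015.40. Insurer: $3,477 − $1,015.40 = $2,461.60.
Bill 2, $273: deductible met; 20% of $273 = $54.60. Patient owes $54.60 (running OOP $1,070). Insurer: $273 − $54.60 = $218.40.
Bill 3, $200: 20% coinsurance on $200 = $40. Cost to patient: $40. OOP to date $1,110. Plan pays $200 − $40 = $160.
Bill 4, $3,314: deductible met; 20% of $3,314 = $662.80. Patient pays $662.80; OOP now $1,772.80. Insurer: $3,314 − $662.80 = $2,651.20.
Bill 5, $1,300: deductible already satisfied, so patient's share is 20% × $1,300 = $260. OOP would hit $2,032.80 > $1,850, so the cap limits the patient to $1,850 − $1,772.80 = $77.20. Plan pays $1,300 − $77.20 = $1,222.80.
Insurer total = bills − patient's total = $8,564 − $1,850 = $6,714.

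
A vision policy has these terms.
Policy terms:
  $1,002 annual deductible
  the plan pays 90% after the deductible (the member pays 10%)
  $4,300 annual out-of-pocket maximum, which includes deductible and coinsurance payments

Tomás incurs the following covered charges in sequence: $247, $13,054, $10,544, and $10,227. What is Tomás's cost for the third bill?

Bill 1, $247: all of it applies to the deductible. Member pays $247; OOP now $247.
Bill 2, $13,054: $755 finishes the deductible; $12,299 goes to coinsurance; member's 10% is $1,229.90. Member owes $1,984.90 (running OOP $2,231.90).
Bill 3, $10,544: deductible met; 10% of $10,544 = $1,054.40. Cost to member: $1,054.40. OOP to date $3,286.30.

$1,054.40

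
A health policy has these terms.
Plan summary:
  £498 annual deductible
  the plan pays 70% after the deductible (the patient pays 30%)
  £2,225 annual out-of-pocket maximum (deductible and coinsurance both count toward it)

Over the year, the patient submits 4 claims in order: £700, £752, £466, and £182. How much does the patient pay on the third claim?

£139.80

Claim 1 (£700): £498 to deductible, leaving £202; patient's 30% is £60.60. Patient pays £558.60; OOP now £558.60.
Claim 2 (£752): deductible met; 30% of £752 = £225.60. Patient owes £225.60 (running OOP £784.20).
Claim 3 (£466): 30% coinsurance on £466 = £139.80. Patient owes £139.80 (running OOP £924).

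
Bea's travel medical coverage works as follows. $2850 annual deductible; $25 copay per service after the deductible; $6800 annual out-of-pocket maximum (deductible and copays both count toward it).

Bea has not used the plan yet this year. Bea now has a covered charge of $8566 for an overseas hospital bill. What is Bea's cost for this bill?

$2875

Deductible not yet touched, so the first $2850 of the bill goes to the deductible.
The remaining $5716 (= $8566 − $2850) moves to the copay.
Copay on this service: $25.
That puts the traveler's cost at $2850 + $25 = $2875 before any cap.
Year-to-date out-of-pocket becomes $0 + $2875 = $2875, still under the $6800 maximum, so no cap applies.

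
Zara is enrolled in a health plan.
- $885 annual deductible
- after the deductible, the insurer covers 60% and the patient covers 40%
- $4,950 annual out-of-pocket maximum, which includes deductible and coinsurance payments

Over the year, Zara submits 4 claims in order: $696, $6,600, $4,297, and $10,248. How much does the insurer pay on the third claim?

$2,796.40

Claim 1 — $696: fully absorbed by the deductible. Cost to patient: $696. OOP to date $696. Insurer: $696 − $696 = $0.
Claim 2 — $6,600: $189 finishes the deductible; $6,411 goes to coinsurance; coinsurance $6,411 × 40% = $2,564.40. Cost to patient: $2,753.40. OOP to date $3,449.40. Insurer: $6,600 − $2,753.40 = $3,846.60.
Claim 3 — $4,297: deductible already satisfied, so patient's share is 40% × $4,297 = $1,718.80. Adding that to $3,449.40 gives $5,168.20, past the $4,950 cap; patient pays only $4,950 − $3,449.40 = $1,500.60. Plan pays $4,297 − $1,500.60 = $2,796.40.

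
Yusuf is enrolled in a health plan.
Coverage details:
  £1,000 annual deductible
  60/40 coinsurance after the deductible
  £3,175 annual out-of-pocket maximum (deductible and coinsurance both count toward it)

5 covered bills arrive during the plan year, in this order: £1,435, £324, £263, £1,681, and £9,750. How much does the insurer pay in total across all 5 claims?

Bill 1, £1,435: deductible takes £1,000, £435 remains; patient's 40% is £174. Patient pays £1,174; OOP now £1,174. Insurer: £1,435 − £1,174 = £261.
Bill 2, £324: deductible already satisfied, so patient's share is 40% × £324 = £129.60. Patient owes £129.60 (running OOP £1,303.60). Plan pays £324 − £129.60 = £194.40.
Bill 3, £263: deductible already satisfied, so patient's share is 40% × £263 = £105.20. Patient pays £105.20; OOP now £1,408.80. Plan pays £263 − £105.20 = £157.80.
Bill 4, £1,681: deductible already satisfied, so patient's share is 40% × £1,681 = £672.40. Patient owes £672.40 (running OOP £2,081.20). Insurer: £1,681 − £672.40 = £1,008.60.
Bill 5, £9,750: deductible met; 40% of £9,750 = £3,900. That would push OOP to £5,981.20, over the £3,175 cap, so patient pays £3,175 − £2,081.20 = £1,093.80. Insurer: £9,750 − £1,093.80 = £8,656.20.
Insurer total = bills − patient's total = £13,453 − £3,175 = £10,278.

£10,278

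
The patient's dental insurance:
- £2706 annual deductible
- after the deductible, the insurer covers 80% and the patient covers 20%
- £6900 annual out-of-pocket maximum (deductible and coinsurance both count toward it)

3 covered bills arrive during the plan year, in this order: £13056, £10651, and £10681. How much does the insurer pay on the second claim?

#1 (£13056): £2706 to deductible, leaving £10350; coinsurance £10350 × 20% = £2070. Patient pays £4776; OOP now £4776. Insurer: £13056 − £4776 = £8280.
#2 (£10651): deductible already satisfied, so patient's share is 20% × £10651 = £2130.20. OOP would hit £6906.20 > £6900, so the cap limits the patient to £6900 − £4776 = £2124. Insurer: £10651 − £2124 = £8527.

£8527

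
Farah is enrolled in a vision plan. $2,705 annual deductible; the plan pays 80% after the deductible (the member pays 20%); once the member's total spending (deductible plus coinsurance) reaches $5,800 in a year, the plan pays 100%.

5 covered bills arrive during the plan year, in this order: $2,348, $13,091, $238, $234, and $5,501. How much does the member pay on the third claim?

$47.60

#1 ($2,348): all of it applies to the deductible. Cost to member: $2,348. OOP to date $2,348.
#2 ($13,091): $357 to deductible, leaving $12,734; 20% of $12,734 = $2,546.80. Member owes $2,903.80 (running OOP $5,251.80).
#3 ($238): deductible already satisfied, so member's share is 20% × $238 = $47.60. Cost to member: $47.60. OOP to date $5,299.40.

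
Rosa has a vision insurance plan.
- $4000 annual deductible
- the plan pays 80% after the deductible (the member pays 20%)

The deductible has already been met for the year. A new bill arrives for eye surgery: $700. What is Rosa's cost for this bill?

With the deductible met, the entire $700 is subject to coinsurance.
Coinsurance: $700 × 20% = $140.

$140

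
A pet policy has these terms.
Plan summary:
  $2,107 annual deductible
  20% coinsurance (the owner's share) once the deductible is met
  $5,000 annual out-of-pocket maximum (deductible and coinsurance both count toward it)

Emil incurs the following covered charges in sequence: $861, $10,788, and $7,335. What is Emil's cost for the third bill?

$984.60

Claim 1 ($861): entire amount goes to the deductible. Owner owes $861 (running OOP $861).
Claim 2 ($10,788): $1,246 finishes the deductible; $9,542 goes to coinsurance; coinsurance $9,542 × 20% = $1,908.40. Cost to owner: $3,154.40. OOP to date $4,015.40.
Claim 3 ($7,335): 20% coinsurance on $7,335 = $1,467. OOP would hit $5,482.40 > $5,000, so the cap limits the owner to $5,000 − $4,015.40 = $984.60.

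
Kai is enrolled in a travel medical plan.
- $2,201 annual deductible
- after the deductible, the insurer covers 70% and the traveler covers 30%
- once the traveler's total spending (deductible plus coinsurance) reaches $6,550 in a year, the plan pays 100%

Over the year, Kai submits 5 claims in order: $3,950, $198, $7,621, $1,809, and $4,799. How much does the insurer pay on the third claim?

Bill 1, $3,950: deductible takes $2,201, $1,749 remains; coinsurance $1,749 × 30% = $524.70. Traveler owes $2,725.70 (running OOP $2,725.70). Plan pays $3,950 − $2,725.70 = $1,224.30.
Bill 2, $198: deductible met; 30% of $198 = $59.40. Cost to traveler: $59.40. OOP to date $2,785.10. Insurer: $198 − $59.40 = $138.60.
Bill 3, $7,621: deductible already satisfied, so traveler's share is 30% × $7,621 = $2,286.30. Cost to traveler: $2,286.30. OOP to date $5,071.40. Plan pays $7,621 − $2,286.30 = $5,334.70.

$5,334.70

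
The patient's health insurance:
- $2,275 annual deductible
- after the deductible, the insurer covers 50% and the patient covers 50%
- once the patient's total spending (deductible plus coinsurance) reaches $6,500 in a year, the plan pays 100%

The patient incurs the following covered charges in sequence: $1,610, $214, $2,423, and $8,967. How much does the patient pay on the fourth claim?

$3,239

Claim 1 — $1,610: fully absorbed by the deductible. Patient pays $1,610; OOP now $1,610.
Claim 2 — $214: fully absorbed by the deductible. Cost to patient: $214. OOP to date $1,824.
Claim 3 — $2,423: $451 to deductible, leaving $1,972; 50% of $1,972 = $986. Patient pays $1,437; OOP now $3,261.
Claim 4 — $8,967: 50% coinsurance on $8,967 = $4,483.50. OOP would hit $7,744.50 > $6,500, so the cap limits the patient to $6,500 − $3,261 = $3,239.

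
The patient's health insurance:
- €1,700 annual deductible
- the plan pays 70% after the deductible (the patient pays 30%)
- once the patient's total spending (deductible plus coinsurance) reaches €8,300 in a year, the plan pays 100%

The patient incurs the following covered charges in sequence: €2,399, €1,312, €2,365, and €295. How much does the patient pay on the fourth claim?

Claim 1 (€2,399): deductible takes €1,700, €699 remains; coinsurance €699 × 30% = €209.70. Patient pays €1,909.70; OOP now €1,909.70.
Claim 2 (€1,312): deductible met; 30% of €1,312 = €393.60. Cost to patient: €393.60. OOP to date €2,303.30.
Claim 3 (€2,365): deductible met; 30% of €2,365 = €709.50. Cost to patient: €709.50. OOP to date €3,012.80.
Claim 4 (€295): deductible met; 30% of €295 = €88.50. Patient pays €88.50; OOP now €3,101.30.

€88.50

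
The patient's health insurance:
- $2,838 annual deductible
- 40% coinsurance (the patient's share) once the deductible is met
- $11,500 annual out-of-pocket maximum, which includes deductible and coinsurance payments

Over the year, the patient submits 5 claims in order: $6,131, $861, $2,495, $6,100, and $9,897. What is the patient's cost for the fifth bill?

$3,562.40

Bill 1, $6,131: $2,838 to deductible, leaving $3,293; 40% of $3,293 = $1,317.20. Patient pays $4,155.20; OOP now $4,155.20.
Bill 2, $861: deductible already satisfied, so patient's share is 40% × $861 = $344.40. Patient owes $344.40 (running OOP $4,499.60).
Bill 3, $2,495: deductible already satisfied, so patient's share is 40% × $2,495 = $998. Patient owes $998 (running OOP $5,497.60).
Bill 4, $6,100: deductible already satisfied, so patient's share is 40% × $6,100 = $2,440. Cost to patient: $2,440. OOP to date $7,937.60.
Bill 5, $9,897: 40% coinsurance on $9,897 = $3,958.80. That would push OOP to $11,896.40, over the $11,500 cap, so patient pays $11,500 − $7,937.60 = $3,562.40.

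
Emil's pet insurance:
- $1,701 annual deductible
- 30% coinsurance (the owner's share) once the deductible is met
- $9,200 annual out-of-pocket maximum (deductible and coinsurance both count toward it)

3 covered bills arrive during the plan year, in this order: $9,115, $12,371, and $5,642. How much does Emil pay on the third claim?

Bill 1, $9,115: deductible takes $1,701, $7,414 remains; owner's 30% is $2,224.20. Owner pays $3,925.20; OOP now $3,925.20.
Bill 2, $12,371: deductible already satisfied, so owner's share is 30% × $12,371 = $3,711.30. Owner pays $3,711.30; OOP now $7,636.50.
Bill 3, $5,642: deductible met; 30% of $5,642 = $1,692.60. Adding that to $7,636.50 gives $9,329.10, past the $9,200 cap; owner pays only $9,200 − $7,636.50 = $1,563.50.

$1,563.50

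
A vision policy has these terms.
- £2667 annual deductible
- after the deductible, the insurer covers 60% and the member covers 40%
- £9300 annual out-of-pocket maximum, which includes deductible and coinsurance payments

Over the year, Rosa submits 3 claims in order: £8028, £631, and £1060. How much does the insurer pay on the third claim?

Bill 1, £8028: £2667 finishes the deductible; £5361 goes to coinsurance; coinsurance £5361 × 40% = £2144.40. Member pays £4811.40; OOP now £4811.40. Insurer: £8028 − £4811.40 = £3216.60.
Bill 2, £631: deductible met; 40% of £631 = £252.40. Cost to member: £252.40. OOP to date £5063.80. Insurer: £631 − £252.40 = £378.60.
Bill 3, £1060: deductible already satisfied, so member's share is 40% × £1060 = £424. Member pays £424; OOP now £5487.80. Plan pays £1060 − £424 = £636.

£636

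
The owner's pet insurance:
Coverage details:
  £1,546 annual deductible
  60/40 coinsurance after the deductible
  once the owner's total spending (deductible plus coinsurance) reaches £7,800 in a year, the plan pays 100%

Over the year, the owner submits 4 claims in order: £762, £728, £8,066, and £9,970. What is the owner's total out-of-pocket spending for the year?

£7,800

#1 (£762): entire amount goes to the deductible. Cost to owner: £762. OOP to date £762.
#2 (£728): entire amount goes to the deductible. Owner owes £728 (running OOP £1,490).
#3 (£8,066): £56 to deductible, leaving £8,010; owner's 40% is £3,204. Owner owes £3,260 (running OOP £4,750).
#4 (£9,970): deductible already satisfied, so owner's share is 40% × £9,970 = £3,988. That would push OOP to £8,738, over the £7,800 cap, so owner pays £7,800 − £4,750 = £3,050.
Total paid by the owner: £762 + £728 + £3,260 + £3,050 = £7,800.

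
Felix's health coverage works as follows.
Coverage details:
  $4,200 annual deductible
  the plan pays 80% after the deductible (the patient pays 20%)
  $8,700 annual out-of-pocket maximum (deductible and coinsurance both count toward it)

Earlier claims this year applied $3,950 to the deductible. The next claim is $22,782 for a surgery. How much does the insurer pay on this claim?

Deductible still to meet: $4,200 − $3,950 = $250.
That leaves $22,782 − $250 = $22,532 for coinsurance.
Coinsurance: $22,532 × 20% = $4,506.40.
Patient responsibility before any cap: $250 + $4,506.40 = $4,756.40.
Year-to-date out-of-pocket would reach $3,950 + $4,756.40 = $8,706.40, above the $8,700 maximum, so the patient pays only $8,700 − $3,950 = $4,750.
The insurer covers the remainder: $22,782 − $4,750 = $18,032.

$18,032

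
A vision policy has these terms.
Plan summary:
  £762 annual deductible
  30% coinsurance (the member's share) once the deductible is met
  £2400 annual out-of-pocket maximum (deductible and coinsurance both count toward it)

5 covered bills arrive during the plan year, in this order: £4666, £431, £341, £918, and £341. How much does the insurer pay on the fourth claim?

Claim 1 (£4666): £762 to deductible, leaving £3904; coinsurance £3904 × 30% = £1171.20. Member pays £1933.20; OOP now £1933.20. Plan pays £4666 − £1933.20 = £2732.80.
Claim 2 (£431): deductible already satisfied, so member's share is 30% × £431 = £129.30. Cost to member: £129.30. OOP to date £2062.50. Plan pays £431 − £129.30 = £301.70.
Claim 3 (£341): deductible already satisfied, so member's share is 30% × £341 = £102.30. Member pays £102.30; OOP now £2164.80. Plan pays £341 − £102.30 = £238.70.
Claim 4 (£918): deductible met; 30% of £918 = £275.40. OOP would hit £2440.20 > £2400, so the cap limits the member to £2400 − £2164.80 = £235.20. Insurer: £918 − £235.20 = £682.80.

£682.80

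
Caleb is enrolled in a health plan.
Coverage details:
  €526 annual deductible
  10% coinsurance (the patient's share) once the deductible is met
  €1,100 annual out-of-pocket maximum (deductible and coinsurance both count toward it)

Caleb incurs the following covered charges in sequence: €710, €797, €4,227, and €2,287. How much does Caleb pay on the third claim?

Claim 1 (€710): deductible takes €526, €184 remains; patient's 10% is €18.40. Patient owes €544.40 (running OOP €544.40).
Claim 2 (€797): deductible already satisfied, so patient's share is 10% × €797 = €79.70. Patient owes €79.70 (running OOP €624.10).
Claim 3 (€4,227): 10% coinsurance on €4,227 = €422.70. Cost to patient: €422.70. OOP to date €1,046.80.

€422.70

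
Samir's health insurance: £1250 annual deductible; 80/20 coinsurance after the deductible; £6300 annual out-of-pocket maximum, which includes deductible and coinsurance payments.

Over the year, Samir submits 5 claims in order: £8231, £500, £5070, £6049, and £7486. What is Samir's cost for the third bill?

Bill 1, £8231: £1250 finishes the deductible; £6981 goes to coinsurance; coinsurance £6981 × 20% = £1396.20. Patient owes £2646.20 (running OOP £2646.20).
Bill 2, £500: deductible met; 20% of £500 = £100. Patient pays £100; OOP now £2746.20.
Bill 3, £5070: 20% coinsurance on £5070 = £1014. Patient pays £1014; OOP now £3760.20.

£1014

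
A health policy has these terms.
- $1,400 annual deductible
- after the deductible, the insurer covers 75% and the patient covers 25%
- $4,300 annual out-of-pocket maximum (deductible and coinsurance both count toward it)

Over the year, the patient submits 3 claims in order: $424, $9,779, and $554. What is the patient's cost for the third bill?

Bill 1, $424: all of it applies to the deductible. Patient owes $424 (running OOP $424).
Bill 2, $9,779: $976 finishes the deductible; $8,803 goes to coinsurance; coinsurance $8,803 × 25% = $2,200.75. Patient pays $3,176.75; OOP now $3,600.75.
Bill 3, $554: 25% coinsurance on $554 = $138.50. Cost to patient: $138.50. OOP to date $3,739.25.

$138.50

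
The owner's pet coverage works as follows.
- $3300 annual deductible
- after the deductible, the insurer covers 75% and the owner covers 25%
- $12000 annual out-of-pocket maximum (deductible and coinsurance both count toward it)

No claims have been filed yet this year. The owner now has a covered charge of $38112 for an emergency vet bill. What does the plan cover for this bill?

$26112

Deductible not yet touched, so the first $3300 of the bill goes to the deductible.
That leaves $38112 − $3300 = $34812 for coinsurance.
Owner's 25% share of $34812 is $8703.
Owner responsibility before any cap: $3300 + $8703 = $12003.
Adding $12003 to the $0 already spent would give $12003, which exceeds the $12000 cap; the owner pays just $12000 − $0 = $12000.
The plan picks up $38112 − $12000 = $26112.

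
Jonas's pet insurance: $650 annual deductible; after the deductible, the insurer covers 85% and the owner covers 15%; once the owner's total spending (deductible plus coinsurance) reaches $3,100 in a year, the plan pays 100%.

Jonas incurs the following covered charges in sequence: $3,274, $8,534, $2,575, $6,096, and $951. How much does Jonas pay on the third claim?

#1 ($3,274): deductible takes $650, $2,624 remains; owner's 15% is $393.60. Owner owes $1,043.60 (running OOP $1,043.60).
#2 ($8,534): deductible met; 15% of $8,534 = $1,280.10. Owner owes $1,280.10 (running OOP $2,323.70).
#3 ($2,575): 15% coinsurance on $2,575 = $386.25. Owner owes $386.25 (running OOP $2,709.95).

$386.25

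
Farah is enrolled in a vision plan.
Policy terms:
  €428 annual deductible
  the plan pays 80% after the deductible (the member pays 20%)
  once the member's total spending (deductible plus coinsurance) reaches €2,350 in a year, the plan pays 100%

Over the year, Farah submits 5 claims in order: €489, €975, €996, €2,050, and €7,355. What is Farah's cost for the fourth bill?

Bill 1, €489: deductible takes €428, €61 remains; coinsurance €61 × 20% = €12.20. Member pays €440.20; OOP now €440.20.
Bill 2, €975: deductible met; 20% of €975 = €195. Member pays €195; OOP now €635.20.
Bill 3, €996: deductible already satisfied, so member's share is 20% × €996 = €199.20. Member owes €199.20 (running OOP €834.40).
Bill 4, €2,050: deductible already satisfied, so member's share is 20% × €2,050 = €410. Member owes €410 (running OOP €1,244.40).

€410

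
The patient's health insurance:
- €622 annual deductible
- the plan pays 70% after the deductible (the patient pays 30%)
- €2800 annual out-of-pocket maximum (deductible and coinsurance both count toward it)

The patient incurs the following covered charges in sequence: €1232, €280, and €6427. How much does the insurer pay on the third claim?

#1 (€1232): €622 to deductible, leaving €610; coinsurance €610 × 30% = €183. Cost to patient: €805. OOP to date €805. Plan pays €1232 − €805 = €427.
#2 (€280): deductible met; 30% of €280 = €84. Patient owes €84 (running OOP €889). Plan pays €280 − €84 = €196.
#3 (€6427): deductible already satisfied, so patient's share is 30% × €6427 = €1928.10. Adding that to €889 gives €2817.10, past the €2800 cap; patient pays only €2800 − €889 = €1911. Insurer: €6427 − €1911 = €4516.

€4516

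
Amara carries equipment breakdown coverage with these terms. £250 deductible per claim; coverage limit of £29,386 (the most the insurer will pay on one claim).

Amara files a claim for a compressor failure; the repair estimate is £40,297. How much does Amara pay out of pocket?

£10,911

Subtract the deductible: £40,297 − £250 = £40,047.
The £29,386 per-incident cap binds; insurer pays £29,386.
The business owner bears the rest of the original loss: £40,297 − £29,386 = £10,911.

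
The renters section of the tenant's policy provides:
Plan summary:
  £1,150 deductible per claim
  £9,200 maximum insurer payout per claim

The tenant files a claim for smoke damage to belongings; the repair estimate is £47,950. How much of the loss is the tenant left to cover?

After the deductible, £47,950 − £1,150 = £46,800 remains.
Since £46,800 > £9,200, the payout is capped at £9,200.
Out of pocket: £47,950 − £9,200 = £38,750.

£38,750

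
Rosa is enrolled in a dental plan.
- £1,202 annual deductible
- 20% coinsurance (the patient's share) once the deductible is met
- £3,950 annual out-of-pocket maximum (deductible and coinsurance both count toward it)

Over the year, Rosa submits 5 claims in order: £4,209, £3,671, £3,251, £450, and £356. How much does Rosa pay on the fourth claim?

Claim 1 — £4,209: £1,202 finishes the deductible; £3,007 goes to coinsurance; coinsurance £3,007 × 20% = £601.40. Cost to patient: £1,803.40. OOP to date £1,803.40.
Claim 2 — £3,671: deductible already satisfied, so patient's share is 20% × £3,671 = £734.20. Patient pays £734.20; OOP now £2,537.60.
Claim 3 — £3,251: deductible already satisfied, so patient's share is 20% × £3,251 = £650.20. Patient owes £650.20 (running OOP £3,187.80).
Claim 4 — £450: deductible met; 20% of £450 = £90. Patient owes £90 (running OOP £3,277.80).

£90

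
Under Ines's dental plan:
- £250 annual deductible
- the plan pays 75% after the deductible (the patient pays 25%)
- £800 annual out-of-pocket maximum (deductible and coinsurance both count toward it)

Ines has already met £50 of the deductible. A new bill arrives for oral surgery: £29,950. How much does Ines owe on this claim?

£750

Deductible still to meet: £250 − £50 = £200.
That leaves £29,950 − £200 = £29,750 for coinsurance.
Patient's 25% share of £29,750 is £7,437.50.
That puts the patient's cost at £200 + £7,437.50 = £7,637.50 before any cap.
Adding £7,637.50 to the £50 already spent would give £7,687.50, which exceeds the £800 cap; the patient pays just £800 − £50 = £750.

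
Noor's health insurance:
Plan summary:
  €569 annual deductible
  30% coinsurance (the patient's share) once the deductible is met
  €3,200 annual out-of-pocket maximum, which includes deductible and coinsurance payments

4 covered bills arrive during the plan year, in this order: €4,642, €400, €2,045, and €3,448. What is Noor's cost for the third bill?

Bill 1, €4,642: €569 to deductible, leaving €4,073; 30% of €4,073 = €1,221.90. Patient owes €1,790.90 (running OOP €1,790.90).
Bill 2, €400: deductible met; 30% of €400 = €120. Patient pays €120; OOP now €1,910.90.
Bill 3, €2,045: deductible met; 30% of €2,045 = €613.50. Patient pays €613.50; OOP now €2,524.40.

€613.50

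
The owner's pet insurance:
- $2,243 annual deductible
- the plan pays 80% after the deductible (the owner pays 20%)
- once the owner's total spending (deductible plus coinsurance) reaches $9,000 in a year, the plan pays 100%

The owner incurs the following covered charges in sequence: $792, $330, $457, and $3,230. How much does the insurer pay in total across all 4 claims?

$2,052.80

Bill 1, $792: fully absorbed by the deductible. Owner pays $792; OOP now $792. Insurer: $792 − $792 = $0.
Bill 2, $330: all of it applies to the deductible. Owner pays $330; OOP now $1,122. Plan pays $330 − $330 = $0.
Bill 3, $457: all of it applies to the deductible. Cost to owner: $457. OOP to date $1,579. Insurer: $457 − $457 = $0.
Bill 4, $3,230: $664 finishes the deductible; $2,566 goes to coinsurance; owner's 20% is $513.20. Owner pays $1,177.20; OOP now $2,756.20. Insurer: $3,230 − $1,177.20 = $2,052.80.
Insurer total = bills − owner's total = $4,809 − $2,756.20 = $2,052.80.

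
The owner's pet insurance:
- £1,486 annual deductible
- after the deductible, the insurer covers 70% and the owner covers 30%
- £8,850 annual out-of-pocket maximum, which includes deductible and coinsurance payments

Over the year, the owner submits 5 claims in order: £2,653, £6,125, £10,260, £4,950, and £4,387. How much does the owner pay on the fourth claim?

£1,485

Claim 1 (£2,653): deductible takes £1,486, £1,167 remains; owner's 30% is £350.10. Cost to owner: £1,836.10. OOP to date £1,836.10.
Claim 2 (£6,125): deductible met; 30% of £6,125 = £1,837.50. Owner owes £1,837.50 (running OOP £3,673.60).
Claim 3 (£10,260): 30% coinsurance on £10,260 = £3,078. Cost to owner: £3,078. OOP to date £6,751.60.
Claim 4 (£4,950): deductible met; 30% of £4,950 = £1,485. Cost to owner: £1,485. OOP to date £8,236.60.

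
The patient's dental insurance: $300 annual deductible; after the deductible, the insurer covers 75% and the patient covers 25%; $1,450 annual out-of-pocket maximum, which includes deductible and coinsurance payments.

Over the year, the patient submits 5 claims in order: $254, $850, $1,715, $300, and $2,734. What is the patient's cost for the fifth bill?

$445.25

Claim 1 ($254): fully absorbed by the deductible. Patient owes $254 (running OOP $254).
Claim 2 ($850): $46 finishes the deductible; $804 goes to coinsurance; 25% of $804 = $201. Patient owes $247 (running OOP $501).
Claim 3 ($1,715): deductible met; 25% of $1,715 = $428.75. Patient pays $428.75; OOP now $929.75.
Claim 4 ($300): deductible met; 25% of $300 = $75. Patient owes $75 (running OOP $1,004.75).
Claim 5 ($2,734): 25% coinsurance on $2,734 = $683.50. OOP would hit $1,688.25 > $1,450, so the cap limits the patient to $1,450 − $1,004.75 = $445.25.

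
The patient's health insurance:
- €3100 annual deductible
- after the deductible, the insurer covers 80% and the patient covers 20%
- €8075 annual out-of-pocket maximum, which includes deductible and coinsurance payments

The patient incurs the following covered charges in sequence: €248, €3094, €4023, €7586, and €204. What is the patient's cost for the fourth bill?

€1517.20

Bill 1, €248: fully absorbed by the deductible. Cost to patient: €248. OOP to date €248.
Bill 2, €3094: deductible takes €2852, €242 remains; coinsurance €242 × 20% = €48.40. Patient owes €2900.40 (running OOP €3148.40).
Bill 3, €4023: deductible met; 20% of €4023 = €804.60. Patient pays €804.60; OOP now €3953.
Bill 4, €7586: 20% coinsurance on €7586 = €1517.20. Patient pays €1517.20; OOP now €5470.20.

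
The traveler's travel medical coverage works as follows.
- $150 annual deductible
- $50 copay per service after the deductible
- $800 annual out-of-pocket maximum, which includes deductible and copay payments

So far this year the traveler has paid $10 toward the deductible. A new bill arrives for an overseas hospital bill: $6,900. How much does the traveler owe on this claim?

$190

Deductible still to meet: $150 − $10 = $140.
The remaining $6,760 (= $6,900 − $140) moves to the copay.
Copay on this service: $50.
Traveler responsibility before any cap: $140 + $50 = $190.
Total out-of-pocket so far would be $10 + $190 = $200, below the $800 cap — no reduction.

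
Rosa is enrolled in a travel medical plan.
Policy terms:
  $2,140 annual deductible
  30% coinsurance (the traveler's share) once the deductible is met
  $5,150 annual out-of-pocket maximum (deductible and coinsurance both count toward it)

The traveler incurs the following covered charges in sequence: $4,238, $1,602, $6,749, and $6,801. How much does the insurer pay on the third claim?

Claim 1 — $4,238: deductible takes $2,140, $2,098 remains; 30% of $2,098 = $629.40. Traveler pays $2,769.40; OOP now $2,769.40. Insurer: $4,238 − $2,769.40 = $1,468.60.
Claim 2 — $1,602: deductible already satisfied, so traveler's share is 30% × $1,602 = $480.60. Traveler owes $480.60 (running OOP $3,250). Insurer: $1,602 − $480.60 = $1,121.40.
Claim 3 — $6,749: deductible already satisfied, so traveler's share is 30% × $6,749 = $2,024.70. Adding that to $3,250 gives $5,274.70, past the $5,150 cap; traveler pays only $5,150 − $3,250 = $1,900. Plan pays $6,749 − $1,900 = $4,849.

$4,849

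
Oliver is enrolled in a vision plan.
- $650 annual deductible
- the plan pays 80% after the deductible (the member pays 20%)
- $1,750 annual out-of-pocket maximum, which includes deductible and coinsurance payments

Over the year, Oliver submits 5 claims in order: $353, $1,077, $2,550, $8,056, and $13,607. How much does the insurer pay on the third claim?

Bill 1, $353: all of it applies to the deductible. Member pays $353; OOP now $353. Plan pays $353 − $353 = $0.
Bill 2, $1,077: $297 finishes the deductible; $780 goes to coinsurance; 20% of $780 = $156. Member owes $453 (running OOP $806). Plan pays $1,077 − $453 = $624.
Bill 3, $2,550: deductible met; 20% of $2,550 = $510. Cost to member: $510. OOP to date $1,316. Insurer: $2,550 − $510 = $2,040.

$2,040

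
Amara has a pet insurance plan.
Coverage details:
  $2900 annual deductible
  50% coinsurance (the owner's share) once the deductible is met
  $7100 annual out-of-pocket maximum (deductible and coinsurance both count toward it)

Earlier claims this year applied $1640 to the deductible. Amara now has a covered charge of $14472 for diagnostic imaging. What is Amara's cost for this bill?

$5460

Remaining deductible: $2900 − $1640 = $1260.
The remaining $13212 (= $14472 − $1260) moves to coinsurance.
Owner's 50% share of $13212 is $6606.
Owner responsibility before any cap: $1260 + $6606 = $7866.
Year-to-date out-of-pocket would reach $1640 + $7866 = $9506, above the $7100 maximum, so the owner pays only $7100 − $1640 = $5460.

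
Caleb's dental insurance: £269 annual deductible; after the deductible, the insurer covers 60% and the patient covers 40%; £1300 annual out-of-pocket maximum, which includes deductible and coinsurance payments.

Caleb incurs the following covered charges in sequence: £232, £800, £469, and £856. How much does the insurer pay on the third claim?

£281.40

#1 (£232): entire amount goes to the deductible. Patient pays £232; OOP now £232. Plan pays £232 − £232 = £0.
#2 (£800): £37 to deductible, leaving £763; patient's 40% is £305.20. Cost to patient: £342.20. OOP to date £574.20. Plan pays £800 − £342.20 = £457.80.
#3 (£469): deductible met; 40% of £469 = £187.60. Patient owes £187.60 (running OOP £761.80). Plan pays £469 − £187.60 = £281.40.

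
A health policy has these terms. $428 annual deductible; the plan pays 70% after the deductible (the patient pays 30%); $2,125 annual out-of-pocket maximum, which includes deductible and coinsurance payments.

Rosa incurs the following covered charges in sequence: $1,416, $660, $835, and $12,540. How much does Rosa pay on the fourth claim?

Bill 1, $1,416: $428 finishes the deductible; $988 goes to coinsurance; patient's 30% is $296.40. Patient owes $724.40 (running OOP $724.40).
Bill 2, $660: deductible met; 30% of $660 = $198. Cost to patient: $198. OOP to date $922.40.
Bill 3, $835: 30% coinsurance on $835 = $250.50. Patient owes $250.50 (running OOP $1,172.90).
Bill 4, $12,540: deductible met; 30% of $12,540 = $3,762. That would push OOP to $4,934.90, over the $2,125 cap, so patient pays $2,125 − $1,172.90 = $952.10.

$952.10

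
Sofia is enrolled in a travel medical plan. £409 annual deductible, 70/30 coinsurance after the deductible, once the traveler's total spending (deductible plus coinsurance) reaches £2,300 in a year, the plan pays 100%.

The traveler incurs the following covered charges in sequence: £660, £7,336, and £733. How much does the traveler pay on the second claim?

#1 (£660): deductible takes £409, £251 remains; traveler's 30% is £75.30. Cost to traveler: £484.30. OOP to date £484.30.
#2 (£7,336): 30% coinsurance on £7,336 = £2,200.80. That would push OOP to £2,685.10, over the £2,300 cap, so traveler pays £2,300 − £484.30 = £1,815.70.

£1,815.70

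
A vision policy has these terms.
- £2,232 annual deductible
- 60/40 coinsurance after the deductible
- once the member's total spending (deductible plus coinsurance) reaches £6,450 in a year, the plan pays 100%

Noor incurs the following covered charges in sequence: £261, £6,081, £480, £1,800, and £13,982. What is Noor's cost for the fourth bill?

#1 (£261): all of it applies to the deductible. Member pays £261; OOP now £261.
#2 (£6,081): deductible takes £1,971, £4,110 remains; member's 40% is £1,644. Cost to member: £3,615. OOP to date £3,876.
#3 (£480): deductible met; 40% of £480 = £192. Member pays £192; OOP now £4,068.
#4 (£1,800): deductible already satisfied, so member's share is 40% × £1,800 = £720. Member owes £720 (running OOP £4,788).

£720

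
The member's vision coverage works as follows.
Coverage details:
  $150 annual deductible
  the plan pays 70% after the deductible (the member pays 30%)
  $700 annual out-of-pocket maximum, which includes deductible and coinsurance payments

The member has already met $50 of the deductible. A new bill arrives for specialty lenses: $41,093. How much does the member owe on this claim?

$650

$50 of the $150 deductible is already met, leaving $100.
The remaining $40,993 (= $41,093 − $100) moves to coinsurance.
Coinsurance: $40,993 × 30% = $12,297.90.
That puts the member's cost at $100 + $12,297.90 = $12,397.90 before any cap.
That would bring total out-of-pocket to $12,447.90, past the $700 cap. The member is capped at $700 − $50 = $650 on this claim.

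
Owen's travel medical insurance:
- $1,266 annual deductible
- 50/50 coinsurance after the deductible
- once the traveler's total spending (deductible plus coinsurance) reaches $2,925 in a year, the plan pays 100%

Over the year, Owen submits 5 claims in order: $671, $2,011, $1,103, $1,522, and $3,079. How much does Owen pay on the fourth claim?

Claim 1 — $671: entire amount goes to the deductible. Traveler owes $671 (running OOP $671).
Claim 2 — $2,011: $595 to deductible, leaving $1,416; coinsurance $1,416 × 50% = $708. Traveler pays $1,303; OOP now $1,974.
Claim 3 — $1,103: deductible met; 50% of $1,103 = $551.50. Traveler owes $551.50 (running OOP $2,525.50).
Claim 4 — $1,522: 50% coinsurance on $1,522 = $761. OOP would hit $3,286.50 > $2,925, so the cap limits the traveler to $2,925 − $2,525.50 = $399.50.

$399.50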